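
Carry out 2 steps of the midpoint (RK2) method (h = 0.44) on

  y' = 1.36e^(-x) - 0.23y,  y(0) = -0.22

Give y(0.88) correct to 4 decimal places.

0.5167

Midpoint: k1 = f(x_n, y_n); k2 = f(x_n + h/2, y_n + (h/2)·k1); y_{n+1} = y_n + h·k2.
x=0.000000, y=-0.220000:
  k1 = f(0.000000, -0.220000) = 1.410600
  k2 = f(0.220000, 0.090332) = 1.070649
  y ← -0.220000 + 0.44·1.070649 = 0.251086
x=0.440000, y=0.251086:
  k1 = f(0.440000, 0.251086) = 0.818140
  k2 = f(0.660000, 0.431076) = 0.603770
  y ← 0.251086 + 0.44·0.603770 = 0.516745
y(0.88) ≈ 0.5167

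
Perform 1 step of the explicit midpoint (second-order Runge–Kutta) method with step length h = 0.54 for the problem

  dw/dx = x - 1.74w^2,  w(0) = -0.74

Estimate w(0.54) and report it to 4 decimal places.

-1.5287

Midpoint: k1 = f(x_n, w_n); k2 = f(x_n + h/2, w_n + (h/2)·k1); w_{n+1} = w_n + h·k2.
x=0.000000, w=-0.740000:
  k1 = f(0.000000, -0.740000) = -0.952824
  k2 = f(0.270000, -0.997262) = -1.460486
  w ← -0.740000 + 0.54·(-1.460486) = -1.528663
w(0.54) ≈ -1.5287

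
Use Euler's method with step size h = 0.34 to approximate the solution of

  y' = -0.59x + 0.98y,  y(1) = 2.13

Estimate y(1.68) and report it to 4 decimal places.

3.2497

Euler: y_{n+1} = y_n + h·f(x_n, y_n).
x=1.000000, y=2.130000: f=1.497400 → y ← 2.130000 + 0.34·1.497400 = 2.639116
x=1.340000, y=2.639116: f=1.795734 → y ← 2.639116 + 0.34·1.795734 = 3.249665
y(1.68) ≈ 3.2497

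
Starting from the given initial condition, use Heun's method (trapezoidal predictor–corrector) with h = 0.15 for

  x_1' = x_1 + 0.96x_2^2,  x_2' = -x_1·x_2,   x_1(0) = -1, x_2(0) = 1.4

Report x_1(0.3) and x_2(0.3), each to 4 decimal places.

-0.4939, 1.7838

Heun on (x_1,x_2): k1 = f(t_n, state_n); k2 = f(t_n + h, state_n + h·k1); state_{n+1} = state_n + (h/2)·(k1 + k2).
0.000000: (-1.000000, 1.400000)
  k1 = (0.881600, 1.400000)
  predictor → (-0.867760, 1.610000)
  k2 = (1.620656, 1.397094)
  → (-0.812331, 1.609782)
0.150000: (-0.812331, 1.609782)
  k1 = (1.675411, 1.307676)
  predictor → (-0.561019, 1.805933)
  k2 = (2.569920, 1.013163)
  → (-0.493931, 1.783845)
(x_1(0.3), x_2(0.3)) ≈ (-0.4939, 1.7838)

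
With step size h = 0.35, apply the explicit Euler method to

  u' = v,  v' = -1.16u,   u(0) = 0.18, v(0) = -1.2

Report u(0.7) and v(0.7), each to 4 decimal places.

-0.6856, -1.1756

Euler on (u,v): u_{n+1} = u_n + h·u', v_{n+1} = v_n + h·v'.
0.000000: (0.180000, -1.200000); f=(-1.200000, -0.208800) → (-0.240000, -1.273080)
0.350000: (-0.240000, -1.273080); f=(-1.273080, 0.278400) → (-0.685578, -1.175640)
(u(0.7), v(0.7)) ≈ (-0.6856, -1.1756)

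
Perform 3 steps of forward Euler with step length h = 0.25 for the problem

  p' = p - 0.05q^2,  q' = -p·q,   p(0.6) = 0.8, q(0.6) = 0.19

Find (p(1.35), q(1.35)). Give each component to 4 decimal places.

1.5613, 0.0784

Euler on (p,q): p_{n+1} = p_n + h·p', q_{n+1} = q_n + h·q'.
0.600000: (0.800000, 0.190000); f=(0.798195, -0.152000) → (0.999549, 0.152000)
0.850000: (0.999549, 0.152000); f=(0.998394, -0.151931) → (1.249147, 0.114017)
1.100000: (1.249147, 0.114017); f=(1.248497, -0.142424) → (1.561271, 0.078411)
(p(1.35), q(1.35)) ≈ (1.5613, 0.0784)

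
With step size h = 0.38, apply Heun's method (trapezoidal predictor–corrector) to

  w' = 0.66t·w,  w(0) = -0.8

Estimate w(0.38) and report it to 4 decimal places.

Heun: k1 = f(t_n, w_n); k2 = f(t_n + h, w_n + h·k1); w_{n+1} = w_n + (h/2)·(k1 + k2).
t=0.000000, w=-0.800000:
  k1 = f(0.000000, -0.800000) = 0.000000
  k2 = f(0.380000, -0.800000) = -0.200640
  w ← -0.800000 + (0.38/2)·(0.000000 + (-0.200640)) = -0.838122
w(0.38) ≈ -0.8381

-0.8381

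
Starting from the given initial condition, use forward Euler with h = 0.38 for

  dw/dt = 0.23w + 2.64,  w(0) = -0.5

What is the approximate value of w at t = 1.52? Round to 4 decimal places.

3.8711

Euler: w_{n+1} = w_n + h·f(t_n, w_n).
t=0.000000, w=-0.500000: f=2.525000 → w ← -0.500000 + 0.38·2.525000 = 0.459500
t=0.380000, w=0.459500: f=2.745685 → w ← 0.459500 + 0.38·2.745685 = 1.502860
t=0.760000, w=1.502860: f=2.985658 → w ← 1.502860 + 0.38·2.985658 = 2.637410
t=1.140000, w=2.637410: f=3.246604 → w ← 2.637410 + 0.38·3.246604 = 3.871120
w(1.52) ≈ 3.8711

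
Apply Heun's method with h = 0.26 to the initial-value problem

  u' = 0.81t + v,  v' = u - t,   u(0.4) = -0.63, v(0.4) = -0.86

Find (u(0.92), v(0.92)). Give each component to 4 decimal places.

Heun on (u,v): k1 = f(t_n, state_n); k2 = f(t_n + h, state_n + h·k1); state_{n+1} = state_n + (h/2)·(k1 + k2).
0.400000: (-0.630000, -0.860000)
  k1 = (-0.536000, -1.030000)
  predictor → (-0.769360, -1.127800)
  k2 = (-0.593200, -1.429360)
  → (-0.776796, -1.179717)
0.660000: (-0.776796, -1.179717)
  k1 = (-0.645117, -1.436796)
  predictor → (-0.944526, -1.553284)
  k2 = (-0.808084, -1.864526)
  → (-0.965712, -1.608889)
(u(0.92), v(0.92)) ≈ (-0.9657, -1.6089)

-0.9657, -1.6089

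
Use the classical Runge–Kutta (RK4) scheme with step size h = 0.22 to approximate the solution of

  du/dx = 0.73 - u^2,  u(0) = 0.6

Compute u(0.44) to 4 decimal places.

RK4: k1 = f(x_n, u_n); k2 = f(x_n + h/2, u_n + (h/2)·k1); k3 = f(x_n + h/2, u_n + (h/2)·k2); k4 = f(x_n + h, u_n + h·k3); u_{n+1} = u_n + (h/6)·(k1 + 2k2 + 2k3 + k4).
x=0.000000, u=0.600000:
  k1 = f(0.000000, 0.600000) = 0.370000
  k2 = f(0.110000, 0.640700) = 0.319504
  k3 = f(0.110000, 0.635145) = 0.326590
  k4 = f(0.220000, 0.671850) = 0.278618
  u ← 0.600000 + (0.22/6)·(k1 + 2k2 + 2k3 + k4) = 0.671163
x=0.220000, u=0.671163:
  k1 = f(0.220000, 0.671163) = 0.279540
  k2 = f(0.330000, 0.701912) = 0.237319
  k3 = f(0.330000, 0.697268) = 0.243817
  k4 = f(0.440000, 0.724803) = 0.204661
  u ← 0.671163 + (0.22/6)·(k1 + 2k2 + 2k3 + k4) = 0.724200
u(0.44) ≈ 0.7242

0.7242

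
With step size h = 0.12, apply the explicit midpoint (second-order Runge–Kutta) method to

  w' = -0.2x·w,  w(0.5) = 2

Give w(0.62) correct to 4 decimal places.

Midpoint: k1 = f(x_n, w_n); k2 = f(x_n + h/2, w_n + (h/2)·k1); w_{n+1} = w_n + h·k2.
x=0.500000, w=2.000000:
  k1 = f(0.500000, 2.000000) = -0.200000
  k2 = f(0.560000, 1.988000) = -0.222656
  w ← 2.000000 + 0.12·(-0.222656) = 1.973281
w(0.62) ≈ 1.9733

1.9733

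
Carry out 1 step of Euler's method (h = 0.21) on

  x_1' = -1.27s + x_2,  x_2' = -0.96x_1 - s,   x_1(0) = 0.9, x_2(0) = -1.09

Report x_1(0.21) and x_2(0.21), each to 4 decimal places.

0.6711, -1.2714

Euler on (x_1,x_2): x_1_{n+1} = x_1_n + h·x_1', x_2_{n+1} = x_2_n + h·x_2'.
0.000000: (0.900000, -1.090000); f=(-1.090000, -0.864000) → (0.671100, -1.271440)
(x_1(0.21), x_2(0.21)) ≈ (0.6711, -1.2714)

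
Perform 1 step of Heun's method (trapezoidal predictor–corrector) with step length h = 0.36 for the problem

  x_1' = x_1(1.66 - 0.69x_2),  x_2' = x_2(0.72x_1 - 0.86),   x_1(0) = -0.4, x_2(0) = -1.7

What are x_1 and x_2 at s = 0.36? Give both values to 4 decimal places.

Heun on (x_1,x_2): k1 = f(s_n, state_n); k2 = f(s_n + h, state_n + h·k1); state_{n+1} = state_n + (h/2)·(k1 + k2).
0.000000: (-0.400000, -1.700000)
  k1 = (-1.133200, 1.951600)
  predictor → (-0.807952, -0.997424)
  k2 = (-1.897251, 1.438012)
  → (-0.945481, -1.089870)
(x_1(0.36), x_2(0.36)) ≈ (-0.9455, -1.0899)

-0.9455, -1.0899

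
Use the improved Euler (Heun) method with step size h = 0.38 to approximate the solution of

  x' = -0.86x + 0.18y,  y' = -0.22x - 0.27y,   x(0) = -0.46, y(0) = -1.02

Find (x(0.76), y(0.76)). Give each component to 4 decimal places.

-0.3283, -0.7732

Heun on (x,y): k1 = f(t_n, state_n); k2 = f(t_n + h, state_n + h·k1); state_{n+1} = state_n + (h/2)·(k1 + k2).
0.000000: (-0.460000, -1.020000)
  k1 = (0.212000, 0.376600)
  predictor → (-0.379440, -0.876892)
  k2 = (0.168478, 0.320238)
  → (-0.387709, -0.887601)
0.380000: (-0.387709, -0.887601)
  k1 = (0.173662, 0.324948)
  predictor → (-0.321718, -0.764121)
  k2 = (0.139136, 0.277090)
  → (-0.328278, -0.773213)
(x(0.76), y(0.76)) ≈ (-0.3283, -0.7732)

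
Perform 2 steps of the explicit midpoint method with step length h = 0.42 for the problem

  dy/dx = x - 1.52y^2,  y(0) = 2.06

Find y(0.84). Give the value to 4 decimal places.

Midpoint: k1 = f(x_n, y_n); k2 = f(x_n + h/2, y_n + (h/2)·k1); y_{n+1} = y_n + h·k2.
x=0.000000, y=2.060000:
  k1 = f(0.000000, 2.060000) = -6.450272
  k2 = f(0.210000, 0.705443) = -0.546427
  y ← 2.060000 + 0.42·(-0.546427) = 1.830500
x=0.420000, y=1.830500:
  k1 = f(0.420000, 1.830500) = -4.673113
  k2 = f(0.630000, 0.849147) = -0.465997
  y ← 1.830500 + 0.42·(-0.465997) = 1.634782
y(0.84) ≈ 1.6348

1.6348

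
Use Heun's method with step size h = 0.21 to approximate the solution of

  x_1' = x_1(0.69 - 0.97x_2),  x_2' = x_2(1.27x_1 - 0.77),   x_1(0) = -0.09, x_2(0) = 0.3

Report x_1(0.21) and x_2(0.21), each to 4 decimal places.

-0.0984, 0.2492

Heun on (x_1,x_2): k1 = f(t_n, state_n); k2 = f(t_n + h, state_n + h·k1); state_{n+1} = state_n + (h/2)·(k1 + k2).
0.000000: (-0.090000, 0.300000)
  k1 = (-0.035910, -0.265290)
  predictor → (-0.097541, 0.244289)
  k2 = (-0.044190, -0.218364)
  → (-0.098410, 0.249216)
(x_1(0.21), x_2(0.21)) ≈ (-0.0984, 0.2492)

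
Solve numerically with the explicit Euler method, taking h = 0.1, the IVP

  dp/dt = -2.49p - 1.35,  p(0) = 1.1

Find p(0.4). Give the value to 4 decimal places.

Euler: p_{n+1} = p_n + h·f(t_n, p_n).
t=0.000000, p=1.100000: f=-4.089000 → p ← 1.100000 + 0.1·(-4.089000) = 0.691100
t=0.100000, p=0.691100: f=-3.070839 → p ← 0.691100 + 0.1·(-3.070839) = 0.384016
t=0.200000, p=0.384016: f=-2.306200 → p ← 0.384016 + 0.1·(-2.306200) = 0.153396
t=0.300000, p=0.153396: f=-1.731956 → p ← 0.153396 + 0.1·(-1.731956) = -0.019800
p(0.4) ≈ -0.0198

-0.0198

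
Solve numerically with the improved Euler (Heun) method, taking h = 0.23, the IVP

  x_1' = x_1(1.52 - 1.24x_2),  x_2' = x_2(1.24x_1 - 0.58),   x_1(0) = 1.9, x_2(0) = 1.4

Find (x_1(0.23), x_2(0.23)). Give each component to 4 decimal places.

Heun on (x_1,x_2): k1 = f(t_n, state_n); k2 = f(t_n + h, state_n + h·k1); state_{n+1} = state_n + (h/2)·(k1 + k2).
0.000000: (1.900000, 1.400000)
  k1 = (-0.410400, 2.486400)
  predictor → (1.805608, 1.971872)
  k2 = (-1.670406, 3.271245)
  → (1.660707, 2.062129)
(x_1(0.23), x_2(0.23)) ≈ (1.6607, 2.0621)

1.6607, 2.0621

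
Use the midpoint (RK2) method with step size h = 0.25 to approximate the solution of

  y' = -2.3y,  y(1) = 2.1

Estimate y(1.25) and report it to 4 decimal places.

Midpoint: k1 = f(x_n, y_n); k2 = f(x_n + h/2, y_n + (h/2)·k1); y_{n+1} = y_n + h·k2.
x=1.000000, y=2.100000:
  k1 = f(1.000000, 2.100000) = -4.830000
  k2 = f(1.125000, 1.496250) = -3.441375
  y ← 2.100000 + 0.25·(-3.441375) = 1.239656
y(1.25) ≈ 1.2397

1.2397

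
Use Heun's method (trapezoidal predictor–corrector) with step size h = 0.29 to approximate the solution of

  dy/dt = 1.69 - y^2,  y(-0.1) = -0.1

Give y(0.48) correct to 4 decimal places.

Heun: k1 = f(t_n, y_n); k2 = f(t_n + h, y_n + h·k1); y_{n+1} = y_n + (h/2)·(k1 + k2).
t=-0.100000, y=-0.100000:
  k1 = f(-0.100000, -0.100000) = 1.680000
  k2 = f(0.190000, 0.387200) = 1.540076
  y ← -0.100000 + (0.29/2)·(1.680000 + 1.540076) = 0.366911
t=0.190000, y=0.366911:
  k1 = f(0.190000, 0.366911) = 1.555376
  k2 = f(0.480000, 0.817970) = 1.020925
  y ← 0.366911 + (0.29/2)·(1.555376 + 1.020925) = 0.740475
y(0.48) ≈ 0.7405

0.7405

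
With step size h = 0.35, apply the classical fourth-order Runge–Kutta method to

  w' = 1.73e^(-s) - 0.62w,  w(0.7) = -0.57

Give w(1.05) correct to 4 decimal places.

RK4: k1 = f(s_n, w_n); k2 = f(s_n + h/2, w_n + (h/2)·k1); k3 = f(s_n + h/2, w_n + (h/2)·k2); k4 = f(s_n + h, w_n + h·k3); w_{n+1} = w_n + (h/6)·(k1 + 2k2 + 2k3 + k4).
s=0.700000, w=-0.570000:
  k1 = f(0.700000, -0.570000) = 1.212493
  k2 = f(0.875000, -0.357814) = 0.943016
  k3 = f(0.875000, -0.404972) = 0.972254
  k4 = f(1.050000, -0.229711) = 0.747813
  w ← -0.570000 + (0.35/6)·(k1 + 2k2 + 2k3 + k4) = -0.232201
w(1.05) ≈ -0.2322

-0.2322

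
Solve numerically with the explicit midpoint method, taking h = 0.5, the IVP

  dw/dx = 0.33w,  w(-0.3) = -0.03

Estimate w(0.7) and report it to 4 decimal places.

-0.0417

Midpoint: k1 = f(x_n, w_n); k2 = f(x_n + h/2, w_n + (h/2)·k1); w_{n+1} = w_n + h·k2.
x=-0.300000, w=-0.030000:
  k1 = f(-0.300000, -0.030000) = -0.009900
  k2 = f(-0.050000, -0.032475) = -0.010717
  w ← -0.030000 + 0.5·(-0.010717) = -0.035358
x=0.200000, w=-0.035358:
  k1 = f(0.200000, -0.035358) = -0.011668
  k2 = f(0.450000, -0.038275) = -0.012631
  w ← -0.035358 + 0.5·(-0.012631) = -0.041674
w(0.7) ≈ -0.0417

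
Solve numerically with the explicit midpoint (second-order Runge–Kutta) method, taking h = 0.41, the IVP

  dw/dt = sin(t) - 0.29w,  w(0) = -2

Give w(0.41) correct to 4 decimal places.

Midpoint: k1 = f(t_n, w_n); k2 = f(t_n + h/2, w_n + (h/2)·k1); w_{n+1} = w_n + h·k2.
t=0.000000, w=-2.000000:
  k1 = f(0.000000, -2.000000) = 0.580000
  k2 = f(0.205000, -1.881100) = 0.749086
  w ← -2.000000 + 0.41·0.749086 = -1.692875
w(0.41) ≈ -1.6929

-1.6929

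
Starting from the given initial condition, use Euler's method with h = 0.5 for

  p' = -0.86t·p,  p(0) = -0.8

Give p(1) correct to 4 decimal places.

-0.6280

Euler: p_{n+1} = p_n + h·f(t_n, p_n).
t=0.000000, p=-0.800000: f=0.000000 → p ← -0.800000 + 0.5·0.000000 = -0.800000
t=0.500000, p=-0.800000: f=0.344000 → p ← -0.800000 + 0.5·0.344000 = -0.628000
p(1) ≈ -0.6280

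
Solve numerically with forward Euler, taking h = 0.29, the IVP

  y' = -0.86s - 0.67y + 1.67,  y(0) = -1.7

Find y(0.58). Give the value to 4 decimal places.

Euler: y_{n+1} = y_n + h·f(s_n, y_n).
s=0.000000, y=-1.700000: f=2.809000 → y ← -1.700000 + 0.29·2.809000 = -0.885390
s=0.290000, y=-0.885390: f=2.013811 → y ← -0.885390 + 0.29·2.013811 = -0.301385
y(0.58) ≈ -0.3014

-0.3014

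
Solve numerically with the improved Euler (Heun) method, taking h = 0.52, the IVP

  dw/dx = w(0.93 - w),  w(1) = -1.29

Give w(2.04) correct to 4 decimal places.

-105.6264

Heun: k1 = f(x_n, w_n); k2 = f(x_n + h, w_n + h·k1); w_{n+1} = w_n + (h/2)·(k1 + k2).
x=1.000000, w=-1.290000:
  k1 = f(1.000000, -1.290000) = -2.863800
  k2 = f(1.520000, -2.779176) = -10.308453
  w ← -1.290000 + (0.52/2)·(-2.863800 + (-10.308453)) = -4.714786
x=1.520000, w=-4.714786:
  k1 = f(1.520000, -4.714786) = -26.613956
  k2 = f(2.040000, -18.554043) = -361.507757
  w ← -4.714786 + (0.52/2)·(-26.613956 + (-361.507757)) = -105.626431
w(2.04) ≈ -105.6264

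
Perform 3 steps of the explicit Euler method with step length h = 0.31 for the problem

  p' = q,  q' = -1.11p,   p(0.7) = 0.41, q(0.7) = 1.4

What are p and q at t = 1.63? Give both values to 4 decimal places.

1.5345, 0.5438

Euler on (p,q): p_{n+1} = p_n + h·p', q_{n+1} = q_n + h·q'.
0.700000: (0.410000, 1.400000); f=(1.400000, -0.455100) → (0.844000, 1.258919)
1.010000: (0.844000, 1.258919); f=(1.258919, -0.936840) → (1.234265, 0.968499)
1.320000: (1.234265, 0.968499); f=(0.968499, -1.370034) → (1.534499, 0.543788)
(p(1.63), q(1.63)) ≈ (1.5345, 0.5438)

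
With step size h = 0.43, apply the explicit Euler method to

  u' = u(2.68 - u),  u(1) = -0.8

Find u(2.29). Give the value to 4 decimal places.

Euler: u_{n+1} = u_n + h·f(x_n, u_n).
x=1.000000, u=-0.800000: f=-2.784000 → u ← -0.800000 + 0.43·(-2.784000) = -1.997120
x=1.430000, u=-1.997120: f=-9.340770 → u ← -1.997120 + 0.43·(-9.340770) = -6.013651
x=1.860000, u=-6.013651: f=-52.280584 → u ← -6.013651 + 0.43·(-52.280584) = -28.494302
u(2.29) ≈ -28.4943

-28.4943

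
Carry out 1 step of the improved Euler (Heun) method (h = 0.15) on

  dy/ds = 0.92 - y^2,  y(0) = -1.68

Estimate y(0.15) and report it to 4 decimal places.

-2.0434

Heun: k1 = f(s_n, y_n); k2 = f(s_n + h, y_n + h·k1); y_{n+1} = y_n + (h/2)·(k1 + k2).
s=0.000000, y=-1.680000:
  k1 = f(0.000000, -1.680000) = -1.902400
  k2 = f(0.150000, -1.965360) = -2.942640
  y ← -1.680000 + (0.15/2)·(-1.902400 + (-2.942640)) = -2.043378
y(0.15) ≈ -2.0434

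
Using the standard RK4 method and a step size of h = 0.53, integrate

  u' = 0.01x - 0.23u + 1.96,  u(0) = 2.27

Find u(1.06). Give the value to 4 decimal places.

3.6278

RK4: k1 = f(x_n, u_n); k2 = f(x_n + h/2, u_n + (h/2)·k1); k3 = f(x_n + h/2, u_n + (h/2)·k2); k4 = f(x_n + h, u_n + h·k3); u_{n+1} = u_n + (h/6)·(k1 + 2k2 + 2k3 + k4).
x=0.000000, u=2.270000:
  k1 = f(0.000000, 2.270000) = 1.437900
  k2 = f(0.265000, 2.651044) = 1.352910
  k3 = f(0.265000, 2.628521) = 1.358090
  k4 = f(0.530000, 2.989788) = 1.277649
  u ← 2.270000 + (0.53/6)·(k1 + 2k2 + 2k3 + k4) = 2.988817
x=0.530000, u=2.988817:
  k1 = f(0.530000, 2.988817) = 1.277872
  k2 = f(0.795000, 3.327453) = 1.202636
  k3 = f(0.795000, 3.307515) = 1.207221
  k4 = f(1.060000, 3.628644) = 1.136012
  u ← 2.988817 + (0.53/6)·(k1 + 2k2 + 2k3 + k4) = 3.627785
u(1.06) ≈ 3.6278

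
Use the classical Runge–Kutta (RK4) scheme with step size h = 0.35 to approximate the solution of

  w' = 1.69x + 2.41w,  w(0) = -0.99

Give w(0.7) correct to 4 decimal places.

RK4: k1 = f(x_n, w_n); k2 = f(x_n + h/2, w_n + (h/2)·k1); k3 = f(x_n + h/2, w_n + (h/2)·k2); k4 = f(x_n + h, w_n + h·k3); w_{n+1} = w_n + (h/6)·(k1 + 2k2 + 2k3 + k4).
x=0.000000, w=-0.990000:
  k1 = f(0.000000, -0.990000) = -2.385900
  k2 = f(0.175000, -1.407532) = -3.096403
  k3 = f(0.175000, -1.531871) = -3.396058
  k4 = f(0.350000, -2.178620) = -4.658975
  w ← -0.990000 + (0.35/6)·(k1 + 2k2 + 2k3 + k4) = -2.158405
x=0.350000, w=-2.158405:
  k1 = f(0.350000, -2.158405) = -4.610256
  k2 = f(0.525000, -2.965200) = -6.258881
  k3 = f(0.525000, -3.253709) = -6.954189
  k4 = f(0.700000, -4.592371) = -9.884614
  w ← -2.158405 + (0.35/6)·(k1 + 2k2 + 2k3 + k4) = -4.545464
w(0.7) ≈ -4.5455

-4.5455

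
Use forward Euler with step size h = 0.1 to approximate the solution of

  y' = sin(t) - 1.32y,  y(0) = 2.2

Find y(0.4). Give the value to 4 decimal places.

1.3031

Euler: y_{n+1} = y_n + h·f(t_n, y_n).
t=0.000000, y=2.200000: f=-2.904000 → y ← 2.200000 + 0.1·(-2.904000) = 1.909600
t=0.100000, y=1.909600: f=-2.420839 → y ← 1.909600 + 0.1·(-2.420839) = 1.667516
t=0.200000, y=1.667516: f=-2.002452 → y ← 1.667516 + 0.1·(-2.002452) = 1.467271
t=0.300000, y=1.467271: f=-1.641277 → y ← 1.467271 + 0.1·(-1.641277) = 1.303143
y(0.4) ≈ 1.3031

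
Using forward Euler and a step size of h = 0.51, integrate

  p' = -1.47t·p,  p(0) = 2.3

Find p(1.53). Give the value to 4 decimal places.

0.3343

Euler: p_{n+1} = p_n + h·f(t_n, p_n).
t=0.000000, p=2.300000: f=0.000000 → p ← 2.300000 + 0.51·0.000000 = 2.300000
t=0.510000, p=2.300000: f=-1.724310 → p ← 2.300000 + 0.51·(-1.724310) = 1.420602
t=1.020000, p=1.420602: f=-2.130050 → p ← 1.420602 + 0.51·(-2.130050) = 0.334276
p(1.53) ≈ 0.3343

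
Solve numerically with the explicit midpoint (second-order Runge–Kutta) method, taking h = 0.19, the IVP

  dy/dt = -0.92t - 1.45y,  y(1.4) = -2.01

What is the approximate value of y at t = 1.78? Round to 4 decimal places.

-1.5983

Midpoint: k1 = f(t_n, y_n); k2 = f(t_n + h/2, y_n + (h/2)·k1); y_{n+1} = y_n + h·k2.
t=1.400000, y=-2.010000:
  k1 = f(1.400000, -2.010000) = 1.626500
  k2 = f(1.495000, -1.855482) = 1.315050
  y ← -2.010000 + 0.19·1.315050 = -1.760141
t=1.590000, y=-1.760141:
  k1 = f(1.590000, -1.760141) = 1.089404
  k2 = f(1.685000, -1.656647) = 0.851938
  y ← -1.760141 + 0.19·0.851938 = -1.598272
y(1.78) ≈ -1.5983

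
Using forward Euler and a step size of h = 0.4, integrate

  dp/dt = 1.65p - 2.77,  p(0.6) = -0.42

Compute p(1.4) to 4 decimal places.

Euler: p_{n+1} = p_n + h·f(t_n, p_n).
t=0.600000, p=-0.420000: f=-3.463000 → p ← -0.420000 + 0.4·(-3.463000) = -1.805200
t=1.000000, p=-1.805200: f=-5.748580 → p ← -1.805200 + 0.4·(-5.748580) = -4.104632
p(1.4) ≈ -4.1046

-4.1046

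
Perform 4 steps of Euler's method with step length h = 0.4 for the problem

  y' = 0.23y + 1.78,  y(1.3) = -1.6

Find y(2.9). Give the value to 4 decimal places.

Euler: y_{n+1} = y_n + h·f(x_n, y_n).
x=1.300000, y=-1.600000: f=1.412000 → y ← -1.600000 + 0.4·1.412000 = -1.035200
x=1.700000, y=-1.035200: f=1.541904 → y ← -1.035200 + 0.4·1.541904 = -0.418438
x=2.100000, y=-0.418438: f=1.683759 → y ← -0.418438 + 0.4·1.683759 = 0.255065
x=2.500000, y=0.255065: f=1.838665 → y ← 0.255065 + 0.4·1.838665 = 0.990531
y(2.9) ≈ 0.9905

0.9905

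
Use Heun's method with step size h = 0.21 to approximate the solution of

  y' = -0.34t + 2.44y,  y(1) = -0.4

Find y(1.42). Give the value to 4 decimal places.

Heun: k1 = f(t_n, y_n); k2 = f(t_n + h, y_n + h·k1); y_{n+1} = y_n + (h/2)·(k1 + k2).
t=1.000000, y=-0.400000:
  k1 = f(1.000000, -0.400000) = -1.316000
  k2 = f(1.210000, -0.676360) = -2.061718
  y ← -0.400000 + (0.21/2)·(-1.316000 + (-2.061718)) = -0.754660
t=1.210000, y=-0.754660:
  k1 = f(1.210000, -0.754660) = -2.252771
  k2 = f(1.420000, -1.227742) = -3.478492
  y ← -0.754660 + (0.21/2)·(-2.252771 + (-3.478492)) = -1.356443
y(1.42) ≈ -1.3564

-1.3564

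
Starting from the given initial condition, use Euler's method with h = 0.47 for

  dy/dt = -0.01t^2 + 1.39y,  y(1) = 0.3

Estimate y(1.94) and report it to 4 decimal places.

Euler: y_{n+1} = y_n + h·f(t_n, y_n).
t=1.000000, y=0.300000: f=0.407000 → y ← 0.300000 + 0.47·0.407000 = 0.491290
t=1.470000, y=0.491290: f=0.661284 → y ← 0.491290 + 0.47·0.661284 = 0.802094
y(1.94) ≈ 0.8021

0.8021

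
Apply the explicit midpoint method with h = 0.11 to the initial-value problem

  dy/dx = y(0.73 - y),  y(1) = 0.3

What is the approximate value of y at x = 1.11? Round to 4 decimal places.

Midpoint: k1 = f(x_n, y_n); k2 = f(x_n + h/2, y_n + (h/2)·k1); y_{n+1} = y_n + h·k2.
x=1.000000, y=0.300000:
  k1 = f(1.000000, 0.300000) = 0.129000
  k2 = f(1.055000, 0.307095) = 0.129872
  y ← 0.300000 + 0.11·0.129872 = 0.314286
y(1.11) ≈ 0.3143

0.3143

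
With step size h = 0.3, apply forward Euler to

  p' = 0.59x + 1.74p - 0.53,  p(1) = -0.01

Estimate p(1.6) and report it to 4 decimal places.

0.0753

Euler: p_{n+1} = p_n + h·f(x_n, p_n).
x=1.000000, p=-0.010000: f=0.042600 → p ← -0.010000 + 0.3·0.042600 = 0.002780
x=1.300000, p=0.002780: f=0.241837 → p ← 0.002780 + 0.3·0.241837 = 0.075331
p(1.6) ≈ 0.0753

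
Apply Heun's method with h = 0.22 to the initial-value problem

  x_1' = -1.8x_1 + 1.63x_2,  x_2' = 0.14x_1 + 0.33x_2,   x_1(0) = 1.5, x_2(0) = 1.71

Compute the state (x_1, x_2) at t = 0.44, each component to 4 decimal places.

1.6307, 2.0791

Heun on (x_1,x_2): k1 = f(t_n, state_n); k2 = f(t_n + h, state_n + h·k1); state_{n+1} = state_n + (h/2)·(k1 + k2).
0.000000: (1.500000, 1.710000)
  k1 = (0.087300, 0.774300)
  predictor → (1.519206, 1.880346)
  k2 = (0.330393, 0.833203)
  → (1.545946, 1.886825)
0.220000: (1.545946, 1.886825)
  k1 = (0.292822, 0.839085)
  predictor → (1.610367, 2.071424)
  k2 = (0.477760, 0.909021)
  → (1.630710, 2.079117)
(x_1(0.44), x_2(0.44)) ≈ (1.6307, 2.0791)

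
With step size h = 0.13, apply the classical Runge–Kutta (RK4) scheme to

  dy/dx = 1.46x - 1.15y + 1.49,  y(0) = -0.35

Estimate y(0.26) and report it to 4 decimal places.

RK4: k1 = f(x_n, y_n); k2 = f(x_n + h/2, y_n + (h/2)·k1); k3 = f(x_n + h/2, y_n + (h/2)·k2); k4 = f(x_n + h, y_n + h·k3); y_{n+1} = y_n + (h/6)·(k1 + 2k2 + 2k3 + k4).
x=0.000000, y=-0.350000:
  k1 = f(0.000000, -0.350000) = 1.892500
  k2 = f(0.065000, -0.226987) = 1.845936
  k3 = f(0.065000, -0.230014) = 1.849416
  k4 = f(0.130000, -0.109576) = 1.805812
  y ← -0.350000 + (0.13/6)·(k1 + 2k2 + 2k3 + k4) = -0.109738
x=0.130000, y=-0.109738:
  k1 = f(0.130000, -0.109738) = 1.805999
  k2 = f(0.195000, 0.007652) = 1.765900
  k3 = f(0.195000, 0.005046) = 1.768898
  k4 = f(0.260000, 0.120219) = 1.731348
  y ← -0.109738 + (0.13/6)·(k1 + 2k2 + 2k3 + k4) = 0.120079
y(0.26) ≈ 0.1201

0.1201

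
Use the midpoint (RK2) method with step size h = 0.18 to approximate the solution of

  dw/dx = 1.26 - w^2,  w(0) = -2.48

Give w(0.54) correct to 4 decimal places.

Midpoint: k1 = f(x_n, w_n); k2 = f(x_n + h/2, w_n + (h/2)·k1); w_{n+1} = w_n + h·k2.
x=0.000000, w=-2.480000:
  k1 = f(0.000000, -2.480000) = -4.890400
  k2 = f(0.090000, -2.920136) = -7.267194
  w ← -2.480000 + 0.18·(-7.267194) = -3.788095
x=0.180000, w=-3.788095:
  k1 = f(0.180000, -3.788095) = -13.089663
  k2 = f(0.270000, -4.966165) = -23.402792
  w ← -3.788095 + 0.18·(-23.402792) = -8.000597
x=0.360000, w=-8.000597:
  k1 = f(0.360000, -8.000597) = -62.749560
  k2 = f(0.450000, -13.648058) = -185.009483
  w ← -8.000597 + 0.18·(-185.009483) = -41.302304
w(0.54) ≈ -41.3023

-41.3023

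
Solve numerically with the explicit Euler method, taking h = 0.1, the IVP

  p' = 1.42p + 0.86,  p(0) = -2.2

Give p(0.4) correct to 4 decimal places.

-3.3174

Euler: p_{n+1} = p_n + h·f(x_n, p_n).
x=0.000000, p=-2.200000: f=-2.264000 → p ← -2.200000 + 0.1·(-2.264000) = -2.426400
x=0.100000, p=-2.426400: f=-2.585488 → p ← -2.426400 + 0.1·(-2.585488) = -2.684949
x=0.200000, p=-2.684949: f=-2.952627 → p ← -2.684949 + 0.1·(-2.952627) = -2.980212
x=0.300000, p=-2.980212: f=-3.371900 → p ← -2.980212 + 0.1·(-3.371900) = -3.317402
p(0.4) ≈ -3.3174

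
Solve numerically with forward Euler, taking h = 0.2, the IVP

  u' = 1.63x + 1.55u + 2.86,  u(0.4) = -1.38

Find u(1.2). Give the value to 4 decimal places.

Euler: u_{n+1} = u_n + h·f(x_n, u_n).
x=0.400000, u=-1.380000: f=1.373000 → u ← -1.380000 + 0.2·1.373000 = -1.105400
x=0.600000, u=-1.105400: f=2.124630 → u ← -1.105400 + 0.2·2.124630 = -0.680474
x=0.800000, u=-0.680474: f=3.109265 → u ← -0.680474 + 0.2·3.109265 = -0.058621
x=1.000000, u=-0.058621: f=4.399138 → u ← -0.058621 + 0.2·4.399138 = 0.821207
u(1.2) ≈ 0.8212

0.8212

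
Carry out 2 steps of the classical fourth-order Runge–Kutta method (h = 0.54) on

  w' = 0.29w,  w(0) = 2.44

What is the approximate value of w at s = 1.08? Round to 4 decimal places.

3.3374

RK4: k1 = f(s_n, w_n); k2 = f(s_n + h/2, w_n + (h/2)·k1); k3 = f(s_n + h/2, w_n + (h/2)·k2); k4 = f(s_n + h, w_n + h·k3); w_{n+1} = w_n + (h/6)·(k1 + 2k2 + 2k3 + k4).
s=0.000000, w=2.440000:
  k1 = f(0.000000, 2.440000) = 0.707600
  k2 = f(0.270000, 2.631052) = 0.763005
  k3 = f(0.270000, 2.646011) = 0.767343
  k4 = f(0.540000, 2.854365) = 0.827766
  w ← 2.440000 + (0.54/6)·(k1 + 2k2 + 2k3 + k4) = 2.853646
s=0.540000, w=2.853646:
  k1 = f(0.540000, 2.853646) = 0.827557
  k2 = f(0.810000, 3.077086) = 0.892355
  k3 = f(0.810000, 3.094581) = 0.897429
  k4 = f(1.080000, 3.338257) = 0.968095
  w ← 2.853646 + (0.54/6)·(k1 + 2k2 + 2k3 + k4) = 3.337415
w(1.08) ≈ 3.3374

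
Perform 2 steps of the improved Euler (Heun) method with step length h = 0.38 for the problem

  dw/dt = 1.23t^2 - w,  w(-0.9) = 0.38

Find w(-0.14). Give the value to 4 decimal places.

Heun: k1 = f(t_n, w_n); k2 = f(t_n + h, w_n + h·k1); w_{n+1} = w_n + (h/2)·(k1 + k2).
t=-0.900000, w=0.380000:
  k1 = f(-0.900000, 0.380000) = 0.616300
  k2 = f(-0.520000, 0.614194) = -0.281602
  w ← 0.380000 + (0.38/2)·(0.616300 + (-0.281602)) = 0.443593
t=-0.520000, w=0.443593:
  k1 = f(-0.520000, 0.443593) = -0.111001
  k2 = f(-0.140000, 0.401412) = -0.377304
  w ← 0.443593 + (0.38/2)·(-0.111001 + (-0.377304)) = 0.350815
w(-0.14) ≈ 0.3508

0.3508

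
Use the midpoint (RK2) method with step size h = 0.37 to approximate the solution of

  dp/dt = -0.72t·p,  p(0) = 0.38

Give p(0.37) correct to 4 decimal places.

Midpoint: k1 = f(t_n, p_n); k2 = f(t_n + h/2, p_n + (h/2)·k1); p_{n+1} = p_n + h·k2.
t=0.000000, p=0.380000:
  k1 = f(0.000000, 0.380000) = 0.000000
  k2 = f(0.185000, 0.380000) = -0.050616
  p ← 0.380000 + 0.37·(-0.050616) = 0.361272
p(0.37) ≈ 0.3613

0.3613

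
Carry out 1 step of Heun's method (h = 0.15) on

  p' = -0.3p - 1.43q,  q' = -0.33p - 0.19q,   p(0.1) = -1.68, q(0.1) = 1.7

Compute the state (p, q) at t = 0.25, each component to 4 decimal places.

-1.9663, 1.7414

Heun on (p,q): k1 = f(t_n, state_n); k2 = f(t_n + h, state_n + h·k1); state_{n+1} = state_n + (h/2)·(k1 + k2).
0.100000: (-1.680000, 1.700000)
  k1 = (-1.927000, 0.231400)
  predictor → (-1.969050, 1.734710)
  k2 = (-1.889920, 0.320192)
  → (-1.966269, 1.741369)
(p(0.25), q(0.25)) ≈ (-1.9663, 1.7414)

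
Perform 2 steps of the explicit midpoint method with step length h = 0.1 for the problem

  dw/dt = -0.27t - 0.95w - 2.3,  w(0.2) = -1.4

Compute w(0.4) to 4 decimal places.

Midpoint: k1 = f(t_n, w_n); k2 = f(t_n + h/2, w_n + (h/2)·k1); w_{n+1} = w_n + h·k2.
t=0.200000, w=-1.400000:
  k1 = f(0.200000, -1.400000) = -1.024000
  k2 = f(0.250000, -1.451200) = -0.988860
  w ← -1.400000 + 0.1·(-0.988860) = -1.498886
t=0.300000, w=-1.498886:
  k1 = f(0.300000, -1.498886) = -0.957058
  k2 = f(0.350000, -1.546739) = -0.925098
  w ← -1.498886 + 0.1·(-0.925098) = -1.591396
w(0.4) ≈ -1.5914

-1.5914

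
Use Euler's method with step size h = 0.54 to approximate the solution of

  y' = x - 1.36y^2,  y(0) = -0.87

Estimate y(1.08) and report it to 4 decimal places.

Euler: y_{n+1} = y_n + h·f(x_n, y_n).
x=0.000000, y=-0.870000: f=-1.029384 → y ← -0.870000 + 0.54·(-1.029384) = -1.425867
x=0.540000, y=-1.425867: f=-2.225013 → y ← -1.425867 + 0.54·(-2.225013) = -2.627374
y(1.08) ≈ -2.6274

-2.6274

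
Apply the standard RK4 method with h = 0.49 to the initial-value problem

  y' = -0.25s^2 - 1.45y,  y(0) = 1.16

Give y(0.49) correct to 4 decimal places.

RK4: k1 = f(s_n, y_n); k2 = f(s_n + h/2, y_n + (h/2)·k1); k3 = f(s_n + h/2, y_n + (h/2)·k2); k4 = f(s_n + h, y_n + h·k3); y_{n+1} = y_n + (h/6)·(k1 + 2k2 + 2k3 + k4).
s=0.000000, y=1.160000:
  k1 = f(0.000000, 1.160000) = -1.682000
  k2 = f(0.245000, 0.747910) = -1.099476
  k3 = f(0.245000, 0.890628) = -1.306417
  k4 = f(0.490000, 0.519855) = -0.813815
  y ← 1.160000 + (0.49/6)·(k1 + 2k2 + 2k3 + k4) = 0.563213
y(0.49) ≈ 0.5632

0.5632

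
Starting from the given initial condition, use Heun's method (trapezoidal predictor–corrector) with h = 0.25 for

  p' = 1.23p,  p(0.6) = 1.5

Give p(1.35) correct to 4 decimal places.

3.7299

Heun: k1 = f(t_n, p_n); k2 = f(t_n + h, p_n + h·k1); p_{n+1} = p_n + (h/2)·(k1 + k2).
t=0.600000, p=1.500000:
  k1 = f(0.600000, 1.500000) = 1.845000
  k2 = f(0.850000, 1.961250) = 2.412338
  p ← 1.500000 + (0.25/2)·(1.845000 + 2.412338) = 2.032167
t=0.850000, p=2.032167:
  k1 = f(0.850000, 2.032167) = 2.499566
  k2 = f(1.100000, 2.657059) = 3.268182
  p ← 2.032167 + (0.25/2)·(2.499566 + 3.268182) = 2.753136
t=1.100000, p=2.753136:
  k1 = f(1.100000, 2.753136) = 3.386357
  k2 = f(1.350000, 3.599725) = 4.427662
  p ← 2.753136 + (0.25/2)·(3.386357 + 4.427662) = 3.729888
p(1.35) ≈ 3.7299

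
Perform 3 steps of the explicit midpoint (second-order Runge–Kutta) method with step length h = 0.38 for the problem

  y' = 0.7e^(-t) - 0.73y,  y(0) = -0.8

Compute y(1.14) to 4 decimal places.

-0.0657

Midpoint: k1 = f(t_n, y_n); k2 = f(t_n + h/2, y_n + (h/2)·k1); y_{n+1} = y_n + h·k2.
t=0.000000, y=-0.800000:
  k1 = f(0.000000, -0.800000) = 1.284000
  k2 = f(0.190000, -0.556040) = 0.984781
  y ← -0.800000 + 0.38·0.984781 = -0.425783
t=0.380000, y=-0.425783:
  k1 = f(0.380000, -0.425783) = 0.789525
  k2 = f(0.570000, -0.275774) = 0.597183
  y ← -0.425783 + 0.38·0.597183 = -0.198854
t=0.760000, y=-0.198854:
  k1 = f(0.760000, -0.198854) = 0.472530
  k2 = f(0.950000, -0.109073) = 0.350342
  y ← -0.198854 + 0.38·0.350342 = -0.065724
y(1.14) ≈ -0.0657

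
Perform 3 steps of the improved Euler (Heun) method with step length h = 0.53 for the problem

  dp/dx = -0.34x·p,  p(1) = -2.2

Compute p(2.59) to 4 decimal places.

Heun: k1 = f(x_n, p_n); k2 = f(x_n + h, p_n + h·k1); p_{n+1} = p_n + (h/2)·(k1 + k2).
x=1.000000, p=-2.200000:
  k1 = f(1.000000, -2.200000) = 0.748000
  k2 = f(1.530000, -1.803560) = 0.938212
  p ← -2.200000 + (0.53/2)·(0.748000 + 0.938212) = -1.753154
x=1.530000, p=-1.753154:
  k1 = f(1.530000, -1.753154) = 0.911991
  k2 = f(2.060000, -1.269799) = 0.889367
  p ← -1.753154 + (0.53/2)·(0.911991 + 0.889367) = -1.275794
x=2.060000, p=-1.275794:
  k1 = f(2.060000, -1.275794) = 0.893566
  k2 = f(2.590000, -0.802204) = 0.706421
  p ← -1.275794 + (0.53/2)·(0.893566 + 0.706421) = -0.851797
p(2.59) ≈ -0.8518

-0.8518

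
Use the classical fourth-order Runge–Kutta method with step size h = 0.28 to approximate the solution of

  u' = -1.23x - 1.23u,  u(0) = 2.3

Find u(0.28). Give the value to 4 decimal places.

1.5868

RK4: k1 = f(x_n, u_n); k2 = f(x_n + h/2, u_n + (h/2)·k1); k3 = f(x_n + h/2, u_n + (h/2)·k2); k4 = f(x_n + h, u_n + h·k3); u_{n+1} = u_n + (h/6)·(k1 + 2k2 + 2k3 + k4).
x=0.000000, u=2.300000:
  k1 = f(0.000000, 2.300000) = -2.829000
  k2 = f(0.140000, 1.903940) = -2.514046
  k3 = f(0.140000, 1.948034) = -2.568281
  k4 = f(0.280000, 1.580881) = -2.288884
  u ← 2.300000 + (0.28/6)·(k1 + 2k2 + 2k3 + k4) = 1.586815
u(0.28) ≈ 1.5868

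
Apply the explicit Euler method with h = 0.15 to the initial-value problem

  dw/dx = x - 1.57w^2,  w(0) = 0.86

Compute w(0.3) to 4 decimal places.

Euler: w_{n+1} = w_n + h·f(x_n, w_n).
x=0.000000, w=0.860000: f=-1.161172 → w ← 0.860000 + 0.15·(-1.161172) = 0.685824
x=0.150000, w=0.685824: f=-0.588457 → w ← 0.685824 + 0.15·(-0.588457) = 0.597556
w(0.3) ≈ 0.5976

0.5976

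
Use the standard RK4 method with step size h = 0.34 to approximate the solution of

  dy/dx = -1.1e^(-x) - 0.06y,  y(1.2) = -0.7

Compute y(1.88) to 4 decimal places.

RK4: k1 = f(x_n, y_n); k2 = f(x_n + h/2, y_n + (h/2)·k1); k3 = f(x_n + h/2, y_n + (h/2)·k2); k4 = f(x_n + h, y_n + h·k3); y_{n+1} = y_n + (h/6)·(k1 + 2k2 + 2k3 + k4).
x=1.200000, y=-0.700000:
  k1 = f(1.200000, -0.700000) = -0.289314
  k2 = f(1.370000, -0.749183) = -0.234567
  k3 = f(1.370000, -0.739876) = -0.235125
  k4 = f(1.540000, -0.779943) = -0.189023
  y ← -0.700000 + (0.34/6)·(k1 + 2k2 + 2k3 + k4) = -0.780337
x=1.540000, y=-0.780337:
  k1 = f(1.540000, -0.780337) = -0.188999
  k2 = f(1.710000, -0.812467) = -0.150204
  k3 = f(1.710000, -0.805872) = -0.150600
  k4 = f(1.880000, -0.831541) = -0.117957
  y ← -0.780337 + (0.34/6)·(k1 + 2k2 + 2k3 + k4) = -0.831823
y(1.88) ≈ -0.8318

-0.8318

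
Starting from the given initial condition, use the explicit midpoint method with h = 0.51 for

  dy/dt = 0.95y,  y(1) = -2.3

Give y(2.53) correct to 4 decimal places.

Midpoint: k1 = f(t_n, y_n); k2 = f(t_n + h/2, y_n + (h/2)·k1); y_{n+1} = y_n + h·k2.
t=1.000000, y=-2.300000:
  k1 = f(1.000000, -2.300000) = -2.185000
  k2 = f(1.255000, -2.857175) = -2.714316
  y ← -2.300000 + 0.51·(-2.714316) = -3.684301
t=1.510000, y=-3.684301:
  k1 = f(1.510000, -3.684301) = -3.500086
  k2 = f(1.765000, -4.576823) = -4.347982
  y ← -3.684301 + 0.51·(-4.347982) = -5.901772
t=2.020000, y=-5.901772:
  k1 = f(2.020000, -5.901772) = -5.606684
  k2 = f(2.275000, -7.331476) = -6.964903
  y ← -5.901772 + 0.51·(-6.964903) = -9.453873
y(2.53) ≈ -9.4539

-9.4539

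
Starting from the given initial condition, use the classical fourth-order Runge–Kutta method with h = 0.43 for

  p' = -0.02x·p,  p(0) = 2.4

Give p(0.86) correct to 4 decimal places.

RK4: k1 = f(x_n, p_n); k2 = f(x_n + h/2, p_n + (h/2)·k1); k3 = f(x_n + h/2, p_n + (h/2)·k2); k4 = f(x_n + h, p_n + h·k3); p_{n+1} = p_n + (h/6)·(k1 + 2k2 + 2k3 + k4).
x=0.000000, p=2.400000:
  k1 = f(0.000000, 2.400000) = 0.000000
  k2 = f(0.215000, 2.400000) = -0.010320
  k3 = f(0.215000, 2.397781) = -0.010310
  k4 = f(0.430000, 2.395567) = -0.020602
  p ← 2.400000 + (0.43/6)·(k1 + 2k2 + 2k3 + k4) = 2.395567
x=0.430000, p=2.395567:
  k1 = f(0.430000, 2.395567) = -0.020602
  k2 = f(0.645000, 2.391137) = -0.030846
  k3 = f(0.645000, 2.388935) = -0.030817
  k4 = f(0.860000, 2.382315) = -0.040976
  p ← 2.395567 + (0.43/6)·(k1 + 2k2 + 2k3 + k4) = 2.382315
p(0.86) ≈ 2.3823

2.3823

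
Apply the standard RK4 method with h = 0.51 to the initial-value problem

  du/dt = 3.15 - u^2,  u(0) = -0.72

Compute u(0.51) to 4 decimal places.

0.7746

RK4: k1 = f(t_n, u_n); k2 = f(t_n + h/2, u_n + (h/2)·k1); k3 = f(t_n + h/2, u_n + (h/2)·k2); k4 = f(t_n + h, u_n + h·k3); u_{n+1} = u_n + (h/6)·(k1 + 2k2 + 2k3 + k4).
t=0.000000, u=-0.720000:
  k1 = f(0.000000, -0.720000) = 2.631600
  k2 = f(0.255000, -0.048942) = 3.147605
  k3 = f(0.255000, 0.082639) = 3.143171
  k4 = f(0.510000, 0.883017) = 2.370281
  u ← -0.720000 + (0.51/6)·(k1 + 2k2 + 2k3 + k4) = 0.774592
u(0.51) ≈ 0.7746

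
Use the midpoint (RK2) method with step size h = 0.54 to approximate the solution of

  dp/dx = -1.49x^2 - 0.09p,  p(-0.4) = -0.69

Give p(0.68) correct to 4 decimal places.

Midpoint: k1 = f(x_n, p_n); k2 = f(x_n + h/2, p_n + (h/2)·k1); p_{n+1} = p_n + h·k2.
x=-0.400000, p=-0.690000:
  k1 = f(-0.400000, -0.690000) = -0.176300
  k2 = f(-0.130000, -0.737601) = 0.041203
  p ← -0.690000 + 0.54·0.041203 = -0.667750
x=0.140000, p=-0.667750:
  k1 = f(0.140000, -0.667750) = 0.030894
  k2 = f(0.410000, -0.659409) = -0.191122
  p ← -0.667750 + 0.54·(-0.191122) = -0.770956
p(0.68) ≈ -0.7710

-0.7710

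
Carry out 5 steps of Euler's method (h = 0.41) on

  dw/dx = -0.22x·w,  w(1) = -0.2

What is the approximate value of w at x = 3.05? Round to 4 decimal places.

-0.0808

Euler: w_{n+1} = w_n + h·f(x_n, w_n).
x=1.000000, w=-0.200000: f=0.044000 → w ← -0.200000 + 0.41·0.044000 = -0.181960
x=1.410000, w=-0.181960: f=0.056444 → w ← -0.181960 + 0.41·0.056444 = -0.158818
x=1.820000, w=-0.158818: f=0.063591 → w ← -0.158818 + 0.41·0.063591 = -0.132746
x=2.230000, w=-0.132746: f=0.065125 → w ← -0.132746 + 0.41·0.065125 = -0.106044
x=2.640000, w=-0.106044: f=0.061591 → w ← -0.106044 + 0.41·0.061591 = -0.080792
w(3.05) ≈ -0.0808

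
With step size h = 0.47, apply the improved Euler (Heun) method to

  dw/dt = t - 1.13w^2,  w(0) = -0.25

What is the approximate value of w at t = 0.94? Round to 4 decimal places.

Heun: k1 = f(t_n, w_n); k2 = f(t_n + h, w_n + h·k1); w_{n+1} = w_n + (h/2)·(k1 + k2).
t=0.000000, w=-0.250000:
  k1 = f(0.000000, -0.250000) = -0.070625
  k2 = f(0.470000, -0.283194) = 0.379375
  w ← -0.250000 + (0.47/2)·(-0.070625 + 0.379375) = -0.177444
t=0.470000, w=-0.177444:
  k1 = f(0.470000, -0.177444) = 0.434421
  k2 = f(0.940000, 0.026734) = 0.939192
  w ← -0.177444 + (0.47/2)·(0.434421 + 0.939192) = 0.145355
w(0.94) ≈ 0.1454

0.1454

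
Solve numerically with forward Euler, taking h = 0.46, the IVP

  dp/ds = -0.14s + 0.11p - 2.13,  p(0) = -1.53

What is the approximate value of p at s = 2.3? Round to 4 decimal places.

Euler: p_{n+1} = p_n + h·f(s_n, p_n).
s=0.000000, p=-1.530000: f=-2.298300 → p ← -1.530000 + 0.46·(-2.298300) = -2.587218
s=0.460000, p=-2.587218: f=-2.478994 → p ← -2.587218 + 0.46·(-2.478994) = -3.727555
s=0.920000, p=-3.727555: f=-2.668831 → p ← -3.727555 + 0.46·(-2.668831) = -4.955218
s=1.380000, p=-4.955218: f=-2.868274 → p ← -4.955218 + 0.46·(-2.868274) = -6.274624
s=1.840000, p=-6.274624: f=-3.077809 → p ← -6.274624 + 0.46·(-3.077809) = -7.690415
p(2.3) ≈ -7.6904

-7.6904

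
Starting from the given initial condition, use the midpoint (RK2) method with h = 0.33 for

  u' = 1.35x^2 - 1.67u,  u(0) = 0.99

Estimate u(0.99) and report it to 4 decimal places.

Midpoint: k1 = f(x_n, u_n); k2 = f(x_n + h/2, u_n + (h/2)·k1); u_{n+1} = u_n + h·k2.
x=0.000000, u=0.990000:
  k1 = f(0.000000, 0.990000) = -1.653300
  k2 = f(0.165000, 0.717205) = -1.160979
  u ← 0.990000 + 0.33·(-1.160979) = 0.606877
x=0.330000, u=0.606877:
  k1 = f(0.330000, 0.606877) = -0.866469
  k2 = f(0.495000, 0.463909) = -0.443945
  u ← 0.606877 + 0.33·(-0.443945) = 0.460375
x=0.660000, u=0.460375:
  k1 = f(0.660000, 0.460375) = -0.180766
  k2 = f(0.825000, 0.430549) = 0.199828
  u ← 0.460375 + 0.33·0.199828 = 0.526318
u(0.99) ≈ 0.5263

0.5263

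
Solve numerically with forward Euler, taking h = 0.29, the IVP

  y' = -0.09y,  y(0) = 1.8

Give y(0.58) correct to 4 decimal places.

1.7073

Euler: y_{n+1} = y_n + h·f(t_n, y_n).
t=0.000000, y=1.800000: f=-0.162000 → y ← 1.800000 + 0.29·(-0.162000) = 1.753020
t=0.290000, y=1.753020: f=-0.157772 → y ← 1.753020 + 0.29·(-0.157772) = 1.707266
y(0.58) ≈ 1.7073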